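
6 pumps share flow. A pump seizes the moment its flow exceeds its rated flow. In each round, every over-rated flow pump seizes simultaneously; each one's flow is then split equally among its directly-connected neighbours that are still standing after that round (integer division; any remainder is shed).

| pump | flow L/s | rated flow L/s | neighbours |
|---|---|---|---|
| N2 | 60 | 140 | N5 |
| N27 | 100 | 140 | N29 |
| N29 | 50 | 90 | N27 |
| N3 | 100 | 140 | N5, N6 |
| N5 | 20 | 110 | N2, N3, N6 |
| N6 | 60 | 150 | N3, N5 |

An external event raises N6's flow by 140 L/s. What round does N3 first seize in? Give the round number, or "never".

2

Round 1 — N6 at 200 > 150. N6 seizes.
  N6 sheds 200 L/s to N3, N5: 100 each.
    N3: 100+100 = 200 > 140
    N5: 20+100 = 120 > 110
Round 2 — N3, N5 seize.
  N3 sheds 200 L/s: no online neighbours, lost.
  N5 sheds 120 L/s to N2: 120 each.
    N2: 60+120 = 180 > 140
Round 3 — N2 seizes.
  N2 sheds 180 L/s: no online neighbours, lost.
No further seizures.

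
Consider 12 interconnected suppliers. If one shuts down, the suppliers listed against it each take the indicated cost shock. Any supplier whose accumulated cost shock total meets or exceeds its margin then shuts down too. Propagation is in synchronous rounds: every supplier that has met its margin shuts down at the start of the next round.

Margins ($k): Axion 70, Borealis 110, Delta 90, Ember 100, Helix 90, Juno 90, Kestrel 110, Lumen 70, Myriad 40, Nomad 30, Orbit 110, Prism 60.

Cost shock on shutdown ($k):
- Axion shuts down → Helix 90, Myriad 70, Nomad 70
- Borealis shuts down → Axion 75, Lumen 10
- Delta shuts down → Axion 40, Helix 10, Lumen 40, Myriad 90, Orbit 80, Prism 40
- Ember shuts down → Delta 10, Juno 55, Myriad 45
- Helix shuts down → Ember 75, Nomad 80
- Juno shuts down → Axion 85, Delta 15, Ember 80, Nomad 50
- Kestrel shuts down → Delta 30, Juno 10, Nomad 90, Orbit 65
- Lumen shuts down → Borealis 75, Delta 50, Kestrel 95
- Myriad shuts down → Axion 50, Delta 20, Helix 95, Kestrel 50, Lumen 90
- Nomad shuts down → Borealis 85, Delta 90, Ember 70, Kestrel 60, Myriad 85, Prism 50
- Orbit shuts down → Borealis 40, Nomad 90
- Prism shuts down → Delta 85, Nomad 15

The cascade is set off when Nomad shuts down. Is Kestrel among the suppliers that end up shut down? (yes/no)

yes

Round 1 — Nomad shuts down (initial).
  Borealis: +85 → 85 < 110
  Delta: +90 → 90 ≥ 90
  Ember: +70 → 70 < 100
  Kestrel: +60 → 60 < 110
  Myriad: +85 → 85 ≥ 40
  Prism: +50 → 50 < 60
Round 2 — Delta, Myriad shut down.
  Axion: +40+50 → 90 ≥ 70
  Helix: +10+95 → 105 ≥ 90
  Kestrel: +50 → 110 ≥ 110
  Lumen: +40+90 → 130 ≥ 70
  Orbit: +80 → 80 < 110
  Prism: +40 → 90 ≥ 60
Round 3 — Axion, Helix, Kestrel, Lumen, Prism shut down.
  Borealis: +75 → 160 ≥ 110
  Ember: +75 → 145 ≥ 100
  Juno: +10 → 10 < 90
  Orbit: +65 → 145 ≥ 110
Round 4 — Borealis, Ember, Orbit shut down.
  Juno: +55 → 65 < 90
No further shutdowns.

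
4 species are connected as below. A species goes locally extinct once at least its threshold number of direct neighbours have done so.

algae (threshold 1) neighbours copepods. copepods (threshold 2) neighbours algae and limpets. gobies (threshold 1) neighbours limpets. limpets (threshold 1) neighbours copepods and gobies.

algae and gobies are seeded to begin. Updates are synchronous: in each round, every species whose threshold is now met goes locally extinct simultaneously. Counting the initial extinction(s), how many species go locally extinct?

Round 1 — algae, gobies go locally extinct (initial).
Round 2 — checking thresholds:
  copepods: 1 of 2 neighbours < 2, below threshold.
  limpets: 1 of 2 neighbours ≥ 1, goes locally extinct.
Round 3 — checking thresholds:
  copepods: 2 of 2 neighbours ≥ 2, goes locally extinct.
Round 4 — no new extinctions; cascade stops.

4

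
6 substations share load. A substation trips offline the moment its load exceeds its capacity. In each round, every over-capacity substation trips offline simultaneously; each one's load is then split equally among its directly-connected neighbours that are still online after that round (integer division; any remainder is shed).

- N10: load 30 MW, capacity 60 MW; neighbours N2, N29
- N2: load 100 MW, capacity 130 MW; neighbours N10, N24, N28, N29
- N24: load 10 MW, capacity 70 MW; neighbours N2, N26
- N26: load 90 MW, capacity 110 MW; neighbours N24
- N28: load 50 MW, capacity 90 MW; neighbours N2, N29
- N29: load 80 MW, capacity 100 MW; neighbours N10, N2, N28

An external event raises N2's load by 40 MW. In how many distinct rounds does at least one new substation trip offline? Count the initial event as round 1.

3

Round 1 — N2 at 140 > 130. N2 trips offline.
  N2 sheds 140 MW to N10, N24, N28, N29: 35 each.
    N10: 30+35 = 65 > 60
    N24: 10+35 = 45 ≤ 70
    N28: 50+35 = 85 ≤ 90
    N29: 80+35 = 115 > 100
Round 2 — N10, N29 trip offline.
  N10 sheds 65 MW: no online neighbours, lost.
  N29 sheds 115 MW to N28: 115 each.
    N28: 85+115 = 200 > 90
Round 3 — N28 trips offline.
  N28 sheds 200 MW: no online neighbours, lost.
No further trips.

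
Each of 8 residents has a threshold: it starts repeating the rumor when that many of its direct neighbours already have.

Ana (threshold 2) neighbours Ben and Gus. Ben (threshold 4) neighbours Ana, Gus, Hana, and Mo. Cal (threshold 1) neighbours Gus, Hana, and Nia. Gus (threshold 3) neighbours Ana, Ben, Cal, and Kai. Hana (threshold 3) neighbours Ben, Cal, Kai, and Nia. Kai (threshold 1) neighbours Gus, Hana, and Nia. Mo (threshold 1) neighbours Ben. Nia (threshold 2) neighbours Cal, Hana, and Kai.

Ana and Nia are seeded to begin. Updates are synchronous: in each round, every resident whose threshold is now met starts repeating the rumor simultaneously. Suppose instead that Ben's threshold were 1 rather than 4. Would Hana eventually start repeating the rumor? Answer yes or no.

With Ben's threshold at 1:
Round 1 — Ana, Nia start repeating the rumor (initial).
Round 2 — checking thresholds:
  Ben: 1 of 4 neighbours ≥ 1, starts repeating the rumor.
  Cal: 1 of 3 neighbours ≥ 1, starts repeating the rumor.
  Gus: 1 of 4 neighbours < 3, below threshold.
  Hana: 1 of 4 neighbours < 3, below threshold.
  Kai: 1 of 3 neighbours ≥ 1, starts repeating the rumor.
Round 3 — checking thresholds:
  Gus: 4 of 4 neighbours ≥ 3, starts repeating the rumor.
  Hana: 4 of 4 neighbours ≥ 3, starts repeating the rumor.
  Mo: 1 of 1 neighbours ≥ 1, starts repeating the rumor.
Round 4 — no new spreads; cascade stops.

yes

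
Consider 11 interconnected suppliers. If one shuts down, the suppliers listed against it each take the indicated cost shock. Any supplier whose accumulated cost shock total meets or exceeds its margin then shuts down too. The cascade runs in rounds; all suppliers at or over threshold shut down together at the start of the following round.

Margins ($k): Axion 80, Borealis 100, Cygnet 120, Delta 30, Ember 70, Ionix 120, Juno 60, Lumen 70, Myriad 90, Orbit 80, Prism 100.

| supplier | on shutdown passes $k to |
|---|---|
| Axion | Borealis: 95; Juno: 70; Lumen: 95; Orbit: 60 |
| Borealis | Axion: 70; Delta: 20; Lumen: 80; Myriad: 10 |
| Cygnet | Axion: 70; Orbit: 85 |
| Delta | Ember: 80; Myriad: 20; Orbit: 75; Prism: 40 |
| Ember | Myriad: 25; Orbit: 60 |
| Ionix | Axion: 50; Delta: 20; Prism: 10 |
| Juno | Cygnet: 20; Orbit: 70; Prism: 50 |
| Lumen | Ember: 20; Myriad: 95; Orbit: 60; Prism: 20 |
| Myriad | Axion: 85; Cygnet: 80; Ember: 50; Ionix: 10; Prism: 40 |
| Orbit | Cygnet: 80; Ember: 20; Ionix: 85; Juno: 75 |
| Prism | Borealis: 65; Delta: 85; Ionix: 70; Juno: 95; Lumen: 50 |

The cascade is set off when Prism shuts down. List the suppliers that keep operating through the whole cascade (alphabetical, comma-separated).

Axion, Borealis, Cygnet, Lumen, Myriad

Round 1 — Prism shuts down (initial).
  Borealis: +65 → 65 < 100
  Delta: +85 → 85 ≥ 30
  Ionix: +70 → 70 < 120
  Juno: +95 → 95 ≥ 60
  Lumen: +50 → 50 < 70
Round 2 — Delta, Juno shut down.
  Cygnet: +20 → 20 < 120
  Ember: +80 → 80 ≥ 70
  Myriad: +20 → 20 < 90
  Orbit: +75+70 → 145 ≥ 80
Round 3 — Ember, Orbit shut down.
  Cygnet: +80 → 100 < 120
  Ionix: +85 → 155 ≥ 120
  Myriad: +25 → 45 < 90
Round 4 — Ionix shuts down.
  Axion: +50 → 50 < 80
No further shutdowns.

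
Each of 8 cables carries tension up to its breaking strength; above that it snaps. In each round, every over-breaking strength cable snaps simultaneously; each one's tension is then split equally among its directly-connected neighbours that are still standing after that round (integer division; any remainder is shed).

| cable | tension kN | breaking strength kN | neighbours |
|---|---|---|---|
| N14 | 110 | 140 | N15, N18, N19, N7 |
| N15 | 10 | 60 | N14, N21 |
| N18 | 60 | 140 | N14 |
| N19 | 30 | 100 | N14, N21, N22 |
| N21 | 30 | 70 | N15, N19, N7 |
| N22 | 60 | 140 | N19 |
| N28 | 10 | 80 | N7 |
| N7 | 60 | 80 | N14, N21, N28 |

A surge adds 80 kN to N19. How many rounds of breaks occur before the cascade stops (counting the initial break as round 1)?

5

Round 1 — N19 at 110 > 100. N19 snaps.
  N19 sheds 110 kN to N14, N21, N22: 36 each (2 lost).
    N14: 110+36 = 146 > 140
    N21: 30+36 = 66 ≤ 70
    N22: 60+36 = 96 ≤ 140
Round 2 — N14 snaps.
  N14 sheds 146 kN to N15, N18, N7: 48 each (2 lost).
    N15: 10+48 = 58 ≤ 60
    N18: 60+48 = 108 ≤ 140
    N7: 60+48 = 108 > 80
Round 3 — N7 snaps.
  N7 sheds 108 kN to N21, N28: 54 each.
    N21: 66+54 = 120 > 70
    N28: 10+54 = 64 ≤ 80
Round 4 — N21 snaps.
  N21 sheds 120 kN to N15: 120 each.
    N15: 58+120 = 178 > 60
Round 5 — N15 snaps.
  N15 sheds 178 kN: no online neighbours, lost.
No further breaks.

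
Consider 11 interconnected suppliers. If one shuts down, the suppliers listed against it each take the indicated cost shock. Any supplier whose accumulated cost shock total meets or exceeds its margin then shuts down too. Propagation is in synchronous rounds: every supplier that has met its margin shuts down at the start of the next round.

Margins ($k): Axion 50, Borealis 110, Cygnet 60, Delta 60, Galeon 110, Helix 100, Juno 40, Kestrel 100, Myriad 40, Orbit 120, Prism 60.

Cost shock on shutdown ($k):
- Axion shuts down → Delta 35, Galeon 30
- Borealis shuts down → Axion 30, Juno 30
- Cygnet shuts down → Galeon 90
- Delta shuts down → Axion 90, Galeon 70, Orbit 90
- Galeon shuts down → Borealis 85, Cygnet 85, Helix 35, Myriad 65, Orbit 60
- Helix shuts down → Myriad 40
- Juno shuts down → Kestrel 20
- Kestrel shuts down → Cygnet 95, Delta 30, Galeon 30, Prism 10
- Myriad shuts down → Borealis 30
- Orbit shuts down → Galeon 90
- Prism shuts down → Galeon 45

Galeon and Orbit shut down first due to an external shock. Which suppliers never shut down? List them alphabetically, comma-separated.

Axion, Delta, Helix, Juno, Kestrel, Prism

Round 1 — Galeon, Orbit shut down (initial).
  Borealis: +85 → 85 < 110
  Cygnet: +85 → 85 ≥ 60
  Helix: +35 → 35 < 100
  Myriad: +65 → 65 ≥ 40
Round 2 — Cygnet, Myriad shut down.
  Borealis: +30 → 115 ≥ 110
Round 3 — Borealis shuts down.
  Axion: +30 → 30 < 50
  Juno: +30 → 30 < 40
No further shutdowns.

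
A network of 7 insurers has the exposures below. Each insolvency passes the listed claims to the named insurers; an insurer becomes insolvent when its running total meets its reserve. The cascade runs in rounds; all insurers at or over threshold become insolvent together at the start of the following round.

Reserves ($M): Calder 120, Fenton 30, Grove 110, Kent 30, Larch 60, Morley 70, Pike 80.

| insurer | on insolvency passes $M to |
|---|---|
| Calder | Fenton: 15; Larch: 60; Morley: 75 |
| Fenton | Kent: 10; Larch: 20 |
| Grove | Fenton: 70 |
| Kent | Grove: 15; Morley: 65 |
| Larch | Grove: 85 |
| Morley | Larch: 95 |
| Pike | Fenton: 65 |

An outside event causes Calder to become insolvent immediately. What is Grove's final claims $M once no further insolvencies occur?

85

Round 1 — Calder becomes insolvent (initial).
  Fenton: +15 → 15 < 30
  Larch: +60 → 60 ≥ 60
  Morley: +75 → 75 ≥ 70
Round 2 — Larch, Morley become insolvent.
  Grove: +85 → 85 < 110
No further insolvencies.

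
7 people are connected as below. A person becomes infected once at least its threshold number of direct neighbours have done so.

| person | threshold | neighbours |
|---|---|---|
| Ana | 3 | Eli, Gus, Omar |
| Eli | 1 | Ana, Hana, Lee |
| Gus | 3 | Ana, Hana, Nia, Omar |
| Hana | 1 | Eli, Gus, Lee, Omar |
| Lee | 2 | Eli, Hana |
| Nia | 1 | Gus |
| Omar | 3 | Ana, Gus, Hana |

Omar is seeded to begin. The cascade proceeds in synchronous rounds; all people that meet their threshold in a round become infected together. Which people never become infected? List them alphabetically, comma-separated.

Round 1 — Omar becomes infected (initial).
Round 2 — checking thresholds:
  Ana: 1 of 3 neighbours < 3, holds.
  Gus: 1 of 4 neighbours < 3, holds.
  Hana: 1 of 4 neighbours ≥ 1, becomes infected.
Round 3 — checking thresholds:
  Ana: 1 of 3 neighbours < 3, holds.
  Eli: 1 of 3 neighbours ≥ 1, becomes infected.
  Gus: 2 of 4 neighbours < 3, holds.
  Lee: 1 of 2 neighbours < 2, holds.
Round 4 — checking thresholds:
  Ana: 2 of 3 neighbours < 3, holds.
  Gus: 2 of 4 neighbours < 3, holds.
  Lee: 2 of 2 neighbours ≥ 2, becomes infected.
Round 5 — no new infections; cascade stops.

Ana, Gus, Nia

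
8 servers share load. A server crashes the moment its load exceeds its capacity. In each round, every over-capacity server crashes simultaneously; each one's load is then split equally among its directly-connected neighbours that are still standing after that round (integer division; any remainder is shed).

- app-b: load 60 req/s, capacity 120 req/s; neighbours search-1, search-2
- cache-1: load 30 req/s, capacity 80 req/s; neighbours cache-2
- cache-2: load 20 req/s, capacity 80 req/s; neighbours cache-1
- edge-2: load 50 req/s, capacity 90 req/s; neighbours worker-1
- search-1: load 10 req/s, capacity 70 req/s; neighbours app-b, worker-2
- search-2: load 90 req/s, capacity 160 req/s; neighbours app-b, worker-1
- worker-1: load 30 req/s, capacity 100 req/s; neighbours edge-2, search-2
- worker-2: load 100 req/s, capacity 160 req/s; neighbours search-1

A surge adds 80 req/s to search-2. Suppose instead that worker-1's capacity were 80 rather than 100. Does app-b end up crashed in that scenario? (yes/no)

yes

With worker-1's capacity at 80:
Round 1 — search-2 at 170 > 160. search-2 crashes.
  search-2 sheds 170 req/s to app-b, worker-1: 85 each.
    app-b: 60+85 = 145 > 120
    worker-1: 30+85 = 115 > 80
Round 2 — app-b, worker-1 crash.
  app-b sheds 145 req/s to search-1: 145 each.
    search-1: 10+145 = 155 > 70
  worker-1 sheds 115 req/s to edge-2: 115 each.
    edge-2: 50+115 = 165 > 90
Round 3 — edge-2, search-1 crash.
  edge-2 sheds 165 req/s: no online neighbours, lost.
  search-1 sheds 155 req/s to worker-2: 155 each.
    worker-2: 100+155 = 255 > 160
Round 4 — worker-2 crashes.
  worker-2 sheds 255 req/s: no online neighbours, lost.
No further crashes.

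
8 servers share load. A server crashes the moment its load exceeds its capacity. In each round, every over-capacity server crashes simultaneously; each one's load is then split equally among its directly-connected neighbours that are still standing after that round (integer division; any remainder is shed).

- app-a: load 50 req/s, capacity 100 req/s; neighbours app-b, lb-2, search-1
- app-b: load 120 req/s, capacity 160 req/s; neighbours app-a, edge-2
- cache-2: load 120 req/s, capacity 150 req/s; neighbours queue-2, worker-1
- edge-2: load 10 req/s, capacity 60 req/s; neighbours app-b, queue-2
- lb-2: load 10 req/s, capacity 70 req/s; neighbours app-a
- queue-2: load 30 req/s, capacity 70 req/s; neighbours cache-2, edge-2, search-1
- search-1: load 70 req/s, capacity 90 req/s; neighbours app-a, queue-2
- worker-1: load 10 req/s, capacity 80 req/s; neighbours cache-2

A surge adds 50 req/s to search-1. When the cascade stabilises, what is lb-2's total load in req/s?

65

Round 1 — search-1 at 120 > 90. search-1 crashes.
  search-1 sheds 120 req/s to app-a, queue-2: 60 each.
    app-a: 50+60 = 110 > 100
    queue-2: 30+60 = 90 > 70
Round 2 — app-a, queue-2 crash.
  app-a sheds 110 req/s to app-b, lb-2: 55 each.
    app-b: 120+55 = 175 > 160
    lb-2: 10+55 = 65 ≤ 70
  queue-2 sheds 90 req/s to cache-2, edge-2: 45 each.
    cache-2: 120+45 = 165 > 150
    edge-2: 10+45 = 55 ≤ 60
Round 3 — app-b, cache-2 crash.
  app-b sheds 175 req/s to edge-2: 175 each.
    edge-2: 55+175 = 230 > 60
  cache-2 sheds 165 req/s to worker-1: 165 each.
    worker-1: 10+165 = 175 > 80
Round 4 — edge-2, worker-1 crash.
  edge-2 sheds 230 req/s: no online neighbours, lost.
  worker-1 sheds 175 req/s: no online neighbours, lost.
No further crashes.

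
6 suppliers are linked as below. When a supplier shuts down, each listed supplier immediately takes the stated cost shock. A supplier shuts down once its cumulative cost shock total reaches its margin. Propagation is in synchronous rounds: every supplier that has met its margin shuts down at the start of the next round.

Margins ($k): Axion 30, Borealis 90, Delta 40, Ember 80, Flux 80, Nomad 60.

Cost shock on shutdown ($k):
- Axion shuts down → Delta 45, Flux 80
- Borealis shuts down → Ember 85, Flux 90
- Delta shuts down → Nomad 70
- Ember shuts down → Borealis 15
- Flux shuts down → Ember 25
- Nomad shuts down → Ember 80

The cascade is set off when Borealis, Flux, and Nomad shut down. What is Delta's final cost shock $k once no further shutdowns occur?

Round 1 — Borealis, Flux, Nomad shut down (initial).
  Ember: +85+25+80 → 190 ≥ 80
Round 2 — Ember shuts down.
No further shutdowns.

0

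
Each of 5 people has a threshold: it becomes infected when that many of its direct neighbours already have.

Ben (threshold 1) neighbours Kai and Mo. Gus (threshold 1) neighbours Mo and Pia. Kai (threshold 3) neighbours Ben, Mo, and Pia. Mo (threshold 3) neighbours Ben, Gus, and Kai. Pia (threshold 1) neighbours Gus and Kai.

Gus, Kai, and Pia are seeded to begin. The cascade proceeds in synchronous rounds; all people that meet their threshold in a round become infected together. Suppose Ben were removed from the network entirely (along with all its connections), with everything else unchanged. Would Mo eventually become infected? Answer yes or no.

no

With Ben removed:
Round 1 — Gus, Kai, Pia become infected (initial).
Round 2 — no new infections; cascade stops.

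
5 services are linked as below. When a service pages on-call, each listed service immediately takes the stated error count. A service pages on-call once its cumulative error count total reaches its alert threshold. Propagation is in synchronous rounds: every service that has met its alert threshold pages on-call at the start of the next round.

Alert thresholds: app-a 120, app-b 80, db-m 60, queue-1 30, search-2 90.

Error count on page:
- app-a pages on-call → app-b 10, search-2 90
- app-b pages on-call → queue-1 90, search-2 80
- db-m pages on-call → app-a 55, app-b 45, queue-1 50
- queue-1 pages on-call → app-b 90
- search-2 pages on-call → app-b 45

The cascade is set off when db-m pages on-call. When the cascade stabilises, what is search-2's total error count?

Round 1 — db-m pages on-call (initial).
  app-a: +55 → 55 < 120
  app-b: +45 → 45 < 80
  queue-1: +50 → 50 ≥ 30
Round 2 — queue-1 pages on-call.
  app-b: +90 → 135 ≥ 80
Round 3 — app-b pages on-call.
  search-2: +80 → 80 < 90
No further pages.

80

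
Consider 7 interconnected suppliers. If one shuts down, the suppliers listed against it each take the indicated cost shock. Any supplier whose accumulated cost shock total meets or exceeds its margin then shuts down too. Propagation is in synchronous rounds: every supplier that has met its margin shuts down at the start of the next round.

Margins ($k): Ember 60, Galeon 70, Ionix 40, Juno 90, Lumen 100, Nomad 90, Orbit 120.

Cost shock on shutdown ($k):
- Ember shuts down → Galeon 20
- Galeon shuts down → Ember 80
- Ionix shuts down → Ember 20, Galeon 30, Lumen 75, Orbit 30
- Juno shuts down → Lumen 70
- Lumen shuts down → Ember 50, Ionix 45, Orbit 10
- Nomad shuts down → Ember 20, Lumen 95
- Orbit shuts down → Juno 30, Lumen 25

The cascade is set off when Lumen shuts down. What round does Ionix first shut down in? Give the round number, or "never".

Round 1 — Lumen shuts down (initial).
  Ember: +50 → 50 < 60
  Ionix: +45 → 45 ≥ 40
  Orbit: +10 → 10 < 120
Round 2 — Ionix shuts down.
  Ember: +20 → 70 ≥ 60
  Galeon: +30 → 30 < 70
  Orbit: +30 → 40 < 120
Round 3 — Ember shuts down.
  Galeon: +20 → 50 < 70
No further shutdowns.

2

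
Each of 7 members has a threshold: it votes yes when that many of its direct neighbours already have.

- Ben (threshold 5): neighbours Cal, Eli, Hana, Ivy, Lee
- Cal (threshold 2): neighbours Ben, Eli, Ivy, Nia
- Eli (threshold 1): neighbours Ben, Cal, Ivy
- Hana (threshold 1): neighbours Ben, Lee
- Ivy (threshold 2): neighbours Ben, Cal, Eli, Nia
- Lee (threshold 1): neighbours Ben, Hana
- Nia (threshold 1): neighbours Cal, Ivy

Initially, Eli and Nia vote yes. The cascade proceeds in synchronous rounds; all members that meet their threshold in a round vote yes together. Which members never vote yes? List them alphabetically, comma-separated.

Ben, Hana, Lee

Round 1 — Eli, Nia vote yes (initial).
Round 2 — checking thresholds:
  Ben: 1 of 5 neighbours < 5, holds.
  Cal: 2 of 4 neighbours ≥ 2, votes yes.
  Ivy: 2 of 4 neighbours ≥ 2, votes yes.
Round 3 — no new yes votes; cascade stops.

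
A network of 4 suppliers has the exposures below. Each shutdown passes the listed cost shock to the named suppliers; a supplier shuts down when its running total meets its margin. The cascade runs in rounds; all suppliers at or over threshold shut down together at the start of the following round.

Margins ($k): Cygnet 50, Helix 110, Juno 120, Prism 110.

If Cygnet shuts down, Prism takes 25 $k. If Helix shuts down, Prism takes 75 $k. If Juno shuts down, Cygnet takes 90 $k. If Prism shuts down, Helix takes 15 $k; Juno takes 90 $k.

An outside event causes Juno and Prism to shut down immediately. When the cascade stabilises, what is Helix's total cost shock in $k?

Round 1 — Juno, Prism shut down (initial).
  Cygnet: +90 → 90 ≥ 50
  Helix: +15 → 15 < 110
Round 2 — Cygnet shuts down.
No further shutdowns.

15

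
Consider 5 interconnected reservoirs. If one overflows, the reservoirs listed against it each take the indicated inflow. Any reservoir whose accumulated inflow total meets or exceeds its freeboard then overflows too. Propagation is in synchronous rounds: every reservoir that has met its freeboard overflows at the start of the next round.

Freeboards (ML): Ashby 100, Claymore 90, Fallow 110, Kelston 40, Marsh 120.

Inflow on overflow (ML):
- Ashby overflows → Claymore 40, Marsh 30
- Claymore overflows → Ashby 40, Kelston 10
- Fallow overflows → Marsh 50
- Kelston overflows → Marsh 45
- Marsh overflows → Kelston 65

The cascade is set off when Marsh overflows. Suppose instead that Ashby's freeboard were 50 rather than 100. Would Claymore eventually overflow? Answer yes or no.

With Ashby's freeboard at 50:
Round 1 — Marsh overflows (initial).
  Kelston: +65 → 65 ≥ 40
Round 2 — Kelston overflows.
No further overflows.

no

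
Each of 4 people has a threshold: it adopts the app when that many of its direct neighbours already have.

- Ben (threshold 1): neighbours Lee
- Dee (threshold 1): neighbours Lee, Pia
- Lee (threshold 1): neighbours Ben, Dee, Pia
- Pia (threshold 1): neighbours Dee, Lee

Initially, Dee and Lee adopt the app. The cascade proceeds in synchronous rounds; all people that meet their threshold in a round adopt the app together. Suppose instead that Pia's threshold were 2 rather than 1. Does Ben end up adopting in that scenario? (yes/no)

yes

With Pia's threshold at 2:
Round 1 — Dee, Lee adopt the app (initial).
Round 2 — checking thresholds:
  Ben: 1 of 1 neighbours ≥ 1, adopts the app.
  Pia: 2 of 2 neighbours ≥ 2, adopts the app.
Round 3 — no new adoptions; cascade stops.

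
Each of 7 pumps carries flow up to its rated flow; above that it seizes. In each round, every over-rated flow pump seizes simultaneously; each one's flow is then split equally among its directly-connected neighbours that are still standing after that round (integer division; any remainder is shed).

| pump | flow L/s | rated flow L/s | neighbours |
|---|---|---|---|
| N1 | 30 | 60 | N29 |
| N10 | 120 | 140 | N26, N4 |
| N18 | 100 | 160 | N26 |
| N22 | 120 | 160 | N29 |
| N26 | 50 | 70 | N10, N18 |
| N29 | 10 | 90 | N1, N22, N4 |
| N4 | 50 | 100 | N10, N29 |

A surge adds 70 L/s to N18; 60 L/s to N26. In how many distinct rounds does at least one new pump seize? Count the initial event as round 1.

Round 1 — N18 at 170 > 160; N26 at 110 > 70. N18, N26 seize.
  N18 sheds 170 L/s: no online neighbours, lost.
  N26 sheds 110 L/s to N10: 110 each.
    N10: 120+110 = 230 > 140
Round 2 — N10 seizes.
  N10 sheds 230 L/s to N4: 230 each.
    N4: 50+230 = 280 > 100
Round 3 — N4 seizes.
  N4 sheds 280 L/s to N29: 280 each.
    N29: 10+280 = 290 > 90
Round 4 — N29 seizes.
  N29 sheds 290 L/s to N1, N22: 145 each.
    N1: 30+145 = 175 > 60
    N22: 120+145 = 265 > 160
Round 5 — N1, N22 seize.
  N1 sheds 175 L/s: no online neighbours, lost.
  N22 sheds 265 L/s: no online neighbours, lost.
No further seizures.

5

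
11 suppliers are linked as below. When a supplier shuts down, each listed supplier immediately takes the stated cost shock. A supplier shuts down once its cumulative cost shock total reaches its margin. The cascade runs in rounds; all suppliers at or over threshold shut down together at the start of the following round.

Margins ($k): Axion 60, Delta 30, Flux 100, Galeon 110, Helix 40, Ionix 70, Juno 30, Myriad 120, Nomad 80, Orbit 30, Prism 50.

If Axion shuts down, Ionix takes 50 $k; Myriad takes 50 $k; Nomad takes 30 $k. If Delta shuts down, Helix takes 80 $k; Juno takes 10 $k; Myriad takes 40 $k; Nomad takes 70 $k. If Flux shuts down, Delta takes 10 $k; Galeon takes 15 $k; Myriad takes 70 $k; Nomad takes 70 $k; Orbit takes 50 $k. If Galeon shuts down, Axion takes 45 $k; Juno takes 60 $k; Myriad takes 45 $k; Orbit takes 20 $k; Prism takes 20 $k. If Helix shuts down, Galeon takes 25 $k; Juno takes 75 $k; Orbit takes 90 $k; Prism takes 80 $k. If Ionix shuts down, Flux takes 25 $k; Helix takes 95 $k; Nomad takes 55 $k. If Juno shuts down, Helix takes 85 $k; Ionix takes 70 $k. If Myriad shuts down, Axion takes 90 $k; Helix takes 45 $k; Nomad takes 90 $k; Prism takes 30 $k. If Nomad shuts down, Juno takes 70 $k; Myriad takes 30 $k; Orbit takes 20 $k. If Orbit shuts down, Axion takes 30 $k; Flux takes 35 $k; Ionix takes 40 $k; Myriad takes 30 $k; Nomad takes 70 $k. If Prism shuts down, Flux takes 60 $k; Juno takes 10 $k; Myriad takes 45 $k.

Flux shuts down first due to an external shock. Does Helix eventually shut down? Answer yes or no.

Round 1 — Flux shuts down (initial).
  Delta: +10 → 10 < 30
  Galeon: +15 → 15 < 110
  Myriad: +70 → 70 < 120
  Nomad: +70 → 70 < 80
  Orbit: +50 → 50 ≥ 30
Round 2 — Orbit shuts down.
  Axion: +30 → 30 < 60
  Ionix: +40 → 40 < 70
  Myriad: +30 → 100 < 120
  Nomad: +70 → 140 ≥ 80
Round 3 — Nomad shuts down.
  Juno: +70 → 70 ≥ 30
  Myriad: +30 → 130 ≥ 120
Round 4 — Juno, Myriad shut down.
  Axion: +90 → 120 ≥ 60
  Helix: +85+45 → 130 ≥ 40
  Ionix: +70 → 110 ≥ 70
  Prism: +30 → 30 < 50
Round 5 — Axion, Helix, Ionix shut down.
  Galeon: +25 → 40 < 110
  Prism: +80 → 110 ≥ 50
Round 6 — Prism shuts down.
No further shutdowns.

yes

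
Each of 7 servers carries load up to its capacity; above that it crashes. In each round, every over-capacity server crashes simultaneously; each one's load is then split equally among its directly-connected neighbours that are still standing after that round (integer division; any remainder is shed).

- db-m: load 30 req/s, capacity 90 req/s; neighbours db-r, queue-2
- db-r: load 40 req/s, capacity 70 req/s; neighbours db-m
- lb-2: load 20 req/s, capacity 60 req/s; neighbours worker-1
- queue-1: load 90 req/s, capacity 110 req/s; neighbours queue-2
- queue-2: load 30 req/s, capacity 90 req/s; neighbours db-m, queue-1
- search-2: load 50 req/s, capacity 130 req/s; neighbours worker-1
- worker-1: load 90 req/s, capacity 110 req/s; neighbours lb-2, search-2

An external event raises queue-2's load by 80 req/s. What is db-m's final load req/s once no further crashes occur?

85

Round 1 — queue-2 at 110 > 90. queue-2 crashes.
  queue-2 sheds 110 req/s to db-m, queue-1: 55 each.
    db-m: 30+55 = 85 ≤ 90
    queue-1: 90+55 = 145 > 110
Round 2 — queue-1 crashes.
  queue-1 sheds 145 req/s: no online neighbours, lost.
No further crashes.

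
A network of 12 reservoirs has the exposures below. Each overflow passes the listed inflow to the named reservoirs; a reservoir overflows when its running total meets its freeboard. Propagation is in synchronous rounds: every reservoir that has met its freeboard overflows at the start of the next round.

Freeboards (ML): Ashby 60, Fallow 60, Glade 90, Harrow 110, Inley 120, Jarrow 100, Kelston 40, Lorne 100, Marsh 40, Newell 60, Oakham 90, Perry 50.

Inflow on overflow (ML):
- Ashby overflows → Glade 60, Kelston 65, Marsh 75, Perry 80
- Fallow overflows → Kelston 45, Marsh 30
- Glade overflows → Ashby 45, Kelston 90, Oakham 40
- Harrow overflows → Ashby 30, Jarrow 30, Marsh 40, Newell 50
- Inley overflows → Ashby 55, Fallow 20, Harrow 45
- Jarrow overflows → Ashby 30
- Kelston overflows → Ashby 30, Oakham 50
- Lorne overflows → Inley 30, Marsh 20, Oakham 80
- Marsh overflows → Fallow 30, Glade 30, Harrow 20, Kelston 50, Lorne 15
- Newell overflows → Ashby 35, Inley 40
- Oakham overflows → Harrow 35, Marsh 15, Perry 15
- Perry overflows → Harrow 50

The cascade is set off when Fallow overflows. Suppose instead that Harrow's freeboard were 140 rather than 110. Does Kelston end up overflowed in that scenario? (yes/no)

With Harrow's freeboard at 140:
Round 1 — Fallow overflows (initial).
  Kelston: +45 → 45 ≥ 40
  Marsh: +30 → 30 < 40
Round 2 — Kelston overflows.
  Ashby: +30 → 30 < 60
  Oakham: +50 → 50 < 90
No further overflows.

yes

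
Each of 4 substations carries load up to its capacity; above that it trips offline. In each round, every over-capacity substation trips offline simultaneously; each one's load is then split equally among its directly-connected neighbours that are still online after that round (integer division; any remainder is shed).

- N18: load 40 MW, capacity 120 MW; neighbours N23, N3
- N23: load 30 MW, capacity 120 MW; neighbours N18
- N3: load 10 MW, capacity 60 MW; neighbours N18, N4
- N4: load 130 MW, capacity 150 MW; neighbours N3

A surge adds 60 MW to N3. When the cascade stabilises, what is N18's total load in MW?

75

Round 1 — N3 at 70 > 60. N3 trips offline.
  N3 sheds 70 MW to N18, N4: 35 each.
    N18: 40+35 = 75 ≤ 120
    N4: 130+35 = 165 > 150
Round 2 — N4 trips offline.
  N4 sheds 165 MW: no online neighbours, lost.
No further trips.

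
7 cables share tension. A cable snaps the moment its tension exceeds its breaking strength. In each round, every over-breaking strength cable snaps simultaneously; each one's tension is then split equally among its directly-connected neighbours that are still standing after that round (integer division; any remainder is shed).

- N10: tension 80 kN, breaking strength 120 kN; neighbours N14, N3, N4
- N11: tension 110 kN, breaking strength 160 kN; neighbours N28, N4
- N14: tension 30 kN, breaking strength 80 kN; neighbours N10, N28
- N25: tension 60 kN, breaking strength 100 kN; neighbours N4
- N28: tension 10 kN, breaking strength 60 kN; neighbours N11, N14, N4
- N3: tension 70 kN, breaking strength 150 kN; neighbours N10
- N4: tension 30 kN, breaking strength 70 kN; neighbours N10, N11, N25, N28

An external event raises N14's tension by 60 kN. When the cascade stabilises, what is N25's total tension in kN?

Round 1 — N14 at 90 > 80. N14 snaps.
  N14 sheds 90 kN to N10, N28: 45 each.
    N10: 80+45 = 125 > 120
    N28: 10+45 = 55 ≤ 60
Round 2 — N10 snaps.
  N10 sheds 125 kN to N3, N4: 62 each (1 lost).
    N3: 70+62 = 132 ≤ 150
    N4: 30+62 = 92 > 70
Round 3 — N4 snaps.
  N4 sheds 92 kN to N11, N25, N28: 30 each (2 lost).
    N11: 110+30 = 140 ≤ 160
    N25: 60+30 = 90 ≤ 100
    N28: 55+30 = 85 > 60
Round 4 — N28 snaps.
  N28 sheds 85 kN to N11: 85 each.
    N11: 140+85 = 225 > 160
Round 5 — N11 snaps.
  N11 sheds 225 kN: no online neighbours, lost.
No further breaks.

90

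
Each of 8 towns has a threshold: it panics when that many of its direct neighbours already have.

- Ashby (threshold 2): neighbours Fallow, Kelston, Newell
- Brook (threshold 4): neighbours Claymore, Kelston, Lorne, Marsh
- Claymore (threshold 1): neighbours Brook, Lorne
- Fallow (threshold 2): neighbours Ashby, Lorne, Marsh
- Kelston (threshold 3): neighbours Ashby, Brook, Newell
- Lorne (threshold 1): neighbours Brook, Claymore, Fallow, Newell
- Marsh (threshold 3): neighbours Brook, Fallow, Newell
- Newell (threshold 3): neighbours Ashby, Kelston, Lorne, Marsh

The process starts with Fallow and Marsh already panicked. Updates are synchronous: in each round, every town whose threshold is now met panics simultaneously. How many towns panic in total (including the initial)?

4

Round 1 — Fallow, Marsh panic (initial).
Round 2 — checking thresholds:
  Ashby: 1 of 3 neighbours < 2, not yet.
  Brook: 1 of 4 neighbours < 4, not yet.
  Lorne: 1 of 4 neighbours ≥ 1, panics.
  Newell: 1 of 4 neighbours < 3, not yet.
Round 3 — checking thresholds:
  Ashby: 1 of 3 neighbours < 2, not yet.
  Brook: 2 of 4 neighbours < 4, not yet.
  Claymore: 1 of 2 neighbours ≥ 1, panics.
  Newell: 2 of 4 neighbours < 3, not yet.
Round 4 — no new panics; cascade stops.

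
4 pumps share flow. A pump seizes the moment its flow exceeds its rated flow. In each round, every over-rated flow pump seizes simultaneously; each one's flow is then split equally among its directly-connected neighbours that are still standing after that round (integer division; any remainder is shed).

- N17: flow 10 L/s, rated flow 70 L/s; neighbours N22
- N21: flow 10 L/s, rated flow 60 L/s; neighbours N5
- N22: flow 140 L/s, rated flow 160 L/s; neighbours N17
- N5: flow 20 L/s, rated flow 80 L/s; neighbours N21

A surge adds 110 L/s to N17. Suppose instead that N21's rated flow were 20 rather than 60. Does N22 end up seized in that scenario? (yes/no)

yes

With N21's rated flow at 20:
Round 1 — N17 at 120 > 70. N17 seizes.
  N17 sheds 120 L/s to N22: 120 each.
    N22: 140+120 = 260 > 160
Round 2 — N22 seizes.
  N22 sheds 260 L/s: no online neighbours, lost.
No further seizures.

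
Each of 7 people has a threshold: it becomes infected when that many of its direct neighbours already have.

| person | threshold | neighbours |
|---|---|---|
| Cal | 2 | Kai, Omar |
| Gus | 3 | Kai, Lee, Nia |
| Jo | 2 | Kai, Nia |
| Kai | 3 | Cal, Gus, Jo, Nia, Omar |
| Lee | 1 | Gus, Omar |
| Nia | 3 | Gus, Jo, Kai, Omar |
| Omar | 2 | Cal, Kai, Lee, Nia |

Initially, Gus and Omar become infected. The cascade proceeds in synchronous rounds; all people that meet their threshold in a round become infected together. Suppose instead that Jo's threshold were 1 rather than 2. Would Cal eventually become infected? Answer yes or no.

no

With Jo's threshold at 1:
Round 1 — Gus, Omar become infected (initial).
Round 2 — checking thresholds:
  Cal: 1 of 2 neighbours < 2, not yet.
  Kai: 2 of 5 neighbours < 3, not yet.
  Lee: 2 of 2 neighbours ≥ 1, becomes infected.
  Nia: 2 of 4 neighbours < 3, not yet.
Round 3 — no new infections; cascade stops.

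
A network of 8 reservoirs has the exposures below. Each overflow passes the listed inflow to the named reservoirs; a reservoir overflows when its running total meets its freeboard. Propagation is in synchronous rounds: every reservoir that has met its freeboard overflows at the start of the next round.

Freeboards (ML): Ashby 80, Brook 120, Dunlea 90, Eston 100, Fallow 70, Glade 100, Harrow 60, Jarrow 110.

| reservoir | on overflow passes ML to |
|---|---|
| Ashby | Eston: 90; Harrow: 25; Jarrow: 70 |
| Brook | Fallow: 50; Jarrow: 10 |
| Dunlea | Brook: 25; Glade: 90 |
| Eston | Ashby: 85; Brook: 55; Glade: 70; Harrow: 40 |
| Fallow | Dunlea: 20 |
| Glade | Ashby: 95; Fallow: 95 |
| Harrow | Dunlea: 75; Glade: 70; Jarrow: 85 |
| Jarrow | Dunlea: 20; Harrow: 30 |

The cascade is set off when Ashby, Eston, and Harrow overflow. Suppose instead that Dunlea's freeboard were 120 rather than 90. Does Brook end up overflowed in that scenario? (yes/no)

With Dunlea's freeboard at 120:
Round 1 — Ashby, Eston, Harrow overflow (initial).
  Brook: +55 → 55 < 120
  Dunlea: +75 → 75 < 120
  Glade: +70+70 → 140 ≥ 100
  Jarrow: +70+85 → 155 ≥ 110
Round 2 — Glade, Jarrow overflow.
  Dunlea: +20 → 95 < 120
  Fallow: +95 → 95 ≥ 70
Round 3 — Fallow overflows.
  Dunlea: +20 → 115 < 120
No further overflows.

no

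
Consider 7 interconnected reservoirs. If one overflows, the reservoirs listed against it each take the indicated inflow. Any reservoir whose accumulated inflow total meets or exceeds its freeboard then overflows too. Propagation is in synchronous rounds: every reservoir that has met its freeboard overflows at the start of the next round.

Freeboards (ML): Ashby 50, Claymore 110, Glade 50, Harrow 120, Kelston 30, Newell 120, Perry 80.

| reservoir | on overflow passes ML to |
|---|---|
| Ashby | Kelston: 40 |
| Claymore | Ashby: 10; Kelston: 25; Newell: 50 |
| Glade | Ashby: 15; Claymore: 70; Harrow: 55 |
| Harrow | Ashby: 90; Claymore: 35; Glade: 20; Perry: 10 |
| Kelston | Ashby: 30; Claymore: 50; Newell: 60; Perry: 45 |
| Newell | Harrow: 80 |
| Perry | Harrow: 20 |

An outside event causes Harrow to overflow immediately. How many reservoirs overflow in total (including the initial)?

Round 1 — Harrow overflows (initial).
  Ashby: +90 → 90 ≥ 50
  Claymore: +35 → 35 < 110
  Glade: +20 → 20 < 50
  Perry: +10 → 10 < 80
Round 2 — Ashby overflows.
  Kelston: +40 → 40 ≥ 30
Round 3 — Kelston overflows.
  Claymore: +50 → 85 < 110
  Newell: +60 → 60 < 120
  Perry: +45 → 55 < 80
No further overflows.

3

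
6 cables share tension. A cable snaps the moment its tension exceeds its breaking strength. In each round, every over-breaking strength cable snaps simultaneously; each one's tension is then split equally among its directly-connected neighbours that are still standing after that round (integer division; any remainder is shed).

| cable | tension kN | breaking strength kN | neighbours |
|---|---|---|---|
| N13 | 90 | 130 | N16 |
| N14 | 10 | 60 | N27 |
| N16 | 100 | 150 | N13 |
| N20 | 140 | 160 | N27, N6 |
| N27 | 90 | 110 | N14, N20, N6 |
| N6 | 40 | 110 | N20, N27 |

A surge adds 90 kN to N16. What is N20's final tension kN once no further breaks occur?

Round 1 — N16 at 190 > 150. N16 snaps.
  N16 sheds 190 kN to N13: 190 each.
    N13: 90+190 = 280 > 130
Round 2 — N13 snaps.
  N13 sheds 280 kN: no online neighbours, lost.
No further breaks.

140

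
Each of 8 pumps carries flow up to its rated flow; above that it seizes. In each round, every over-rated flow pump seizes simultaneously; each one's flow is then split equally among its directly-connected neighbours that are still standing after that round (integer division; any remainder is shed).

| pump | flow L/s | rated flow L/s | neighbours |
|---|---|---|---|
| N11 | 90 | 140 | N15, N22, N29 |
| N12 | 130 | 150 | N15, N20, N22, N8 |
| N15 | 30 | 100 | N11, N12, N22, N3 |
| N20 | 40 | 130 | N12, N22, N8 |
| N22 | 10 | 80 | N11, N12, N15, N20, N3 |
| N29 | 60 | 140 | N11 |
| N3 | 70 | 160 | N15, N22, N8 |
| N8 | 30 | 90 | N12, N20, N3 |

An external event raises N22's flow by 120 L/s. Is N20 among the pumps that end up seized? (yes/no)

no

Round 1 — N22 at 130 > 80. N22 seizes.
  N22 sheds 130 L/s to N11, N12, N15, N20, N3: 26 each.
    N11: 90+26 = 116 ≤ 140
    N12: 130+26 = 156 > 150
    N15: 30+26 = 56 ≤ 100
    N20: 40+26 = 66 ≤ 130
    N3: 70+26 = 96 ≤ 160
Round 2 — N12 seizes.
  N12 sheds 156 L/s to N15, N20, N8: 52 each.
    N15: 56+52 = 108 > 100
    N20: 66+52 = 118 ≤ 130
    N8: 30+52 = 82 ≤ 90
Round 3 — N15 seizes.
  N15 sheds 108 L/s to N11, N3: 54 each.
    N11: 116+54 = 170 > 140
    N3: 96+54 = 150 ≤ 160
Round 4 — N11 seizes.
  N11 sheds 170 L/s to N29: 170 each.
    N29: 60+170 = 230 > 140
Round 5 — N29 seizes.
  N29 sheds 230 L/s: no online neighbours, lost.
No further seizures.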